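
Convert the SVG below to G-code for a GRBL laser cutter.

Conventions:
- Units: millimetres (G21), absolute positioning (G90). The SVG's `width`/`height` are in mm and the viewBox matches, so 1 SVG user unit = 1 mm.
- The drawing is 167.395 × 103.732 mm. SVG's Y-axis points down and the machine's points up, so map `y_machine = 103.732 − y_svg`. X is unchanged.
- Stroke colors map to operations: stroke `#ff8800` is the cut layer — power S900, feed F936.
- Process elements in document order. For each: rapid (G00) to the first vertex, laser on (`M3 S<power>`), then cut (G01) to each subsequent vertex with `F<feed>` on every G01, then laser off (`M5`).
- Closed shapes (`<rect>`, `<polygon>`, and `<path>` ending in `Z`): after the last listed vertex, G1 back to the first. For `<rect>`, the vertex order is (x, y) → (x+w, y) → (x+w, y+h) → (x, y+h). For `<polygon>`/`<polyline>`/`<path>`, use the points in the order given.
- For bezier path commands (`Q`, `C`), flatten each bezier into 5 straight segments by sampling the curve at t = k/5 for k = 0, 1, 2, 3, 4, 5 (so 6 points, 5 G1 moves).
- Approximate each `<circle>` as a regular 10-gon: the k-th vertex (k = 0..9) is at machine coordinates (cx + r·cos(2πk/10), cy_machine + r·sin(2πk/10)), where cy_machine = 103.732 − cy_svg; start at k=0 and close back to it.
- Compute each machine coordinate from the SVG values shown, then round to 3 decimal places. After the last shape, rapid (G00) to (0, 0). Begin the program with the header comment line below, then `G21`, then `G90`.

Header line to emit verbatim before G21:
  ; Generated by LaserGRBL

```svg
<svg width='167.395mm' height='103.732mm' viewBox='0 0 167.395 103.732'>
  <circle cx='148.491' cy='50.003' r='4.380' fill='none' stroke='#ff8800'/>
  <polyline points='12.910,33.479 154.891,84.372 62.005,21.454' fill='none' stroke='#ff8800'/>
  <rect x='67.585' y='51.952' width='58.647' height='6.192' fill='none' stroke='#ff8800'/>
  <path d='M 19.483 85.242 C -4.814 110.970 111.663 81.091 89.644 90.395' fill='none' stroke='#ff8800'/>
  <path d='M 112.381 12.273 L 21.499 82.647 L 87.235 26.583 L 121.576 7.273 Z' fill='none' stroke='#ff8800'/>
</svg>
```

; Generated by LaserGRBL
G21
G90
G00 X152.871 Y53.729
M3 S900
G01 X152.034 Y56.303 F936
G01 X149.844 Y57.895 F936
G01 X147.138 Y57.895 F936
G01 X144.948 Y56.303 F936
G01 X144.111 Y53.729 F936
G01 X144.948 Y51.155 F936
G01 X147.138 Y49.563 F936
G01 X149.844 Y49.563 F936
G01 X152.034 Y51.155 F936
G01 X152.871 Y53.729 F936
M5
G00 X12.910 Y70.253
M3 S900
G01 X154.891 Y19.360 F936
G01 X62.005 Y82.278 F936
M5
G00 X67.585 Y51.780
M3 S900
G01 X126.232 Y51.780 F936
G01 X126.232 Y45.588 F936
G01 X67.585 Y45.588 F936
G01 X67.585 Y51.780 F936
M5
G00 X19.483 Y18.490
M3 S900
G01 X19.564 Y8.968 F936
G01 X40.025 Y8.241 F936
G01 X67.462 Y11.761 F936
G01 X88.470 Y14.976 F936
G01 X89.644 Y13.337 F936
M5
G00 X112.381 Y91.459
M3 S900
G01 X21.499 Y21.085 F936
G01 X87.235 Y77.149 F936
G01 X121.576 Y96.459 F936
G01 X112.381 Y91.459 F936
M5
G00 X0.000 Y0.000

Since the viewBox matches the mm dimensions, user units are millimetres directly. The only transform is the Y-flip y_m = 103.732 − y_svg.

Shape 1 is a circle drawn with `<circle>`. Its stroke #ff8800 means cut at S900, F936. After flipping Y the toolpath is (152.871,53.729) → (152.034,56.303) → (149.844,57.895) → (147.138,57.895) → (144.948,56.303) → (144.111,53.729) → (144.948,51.155) → (147.138,49.563) → (149.844,49.563) → (152.034,51.155) → (152.871,53.729), returning to the start.

Shape 2 is a open polyline drawn with `<polyline>`. Its stroke #ff8800 means cut at S900, F936. After flipping Y the toolpath is (12.910,70.253) → (154.891,19.360) → (62.005,82.278).

Shape 3 is a rectangle drawn with `<rect>`. Its stroke #ff8800 means cut at S900, F936. After flipping Y the toolpath is (67.585,51.780) → (126.232,51.780) → (126.232,45.588) → (67.585,45.588) → (67.585,51.780), returning to the start.

Shape 4 is a cubic bezier drawn with `<path>`. Its stroke #ff8800 means cut at S900, F936. After flipping Y the toolpath is (19.483,18.490) → (19.564,8.968) → (40.025,8.241) → (67.462,11.761) → (88.470,14.976) → (89.644,13.337).

Shape 5 is a closed polygon drawn with `<path>`. Its stroke #ff8800 means cut at S900, F936. After flipping Y the toolpath is (112.381,91.459) → (21.499,21.085) → (87.235,77.149) → (121.576,96.459) → (112.381,91.459), returning to the start.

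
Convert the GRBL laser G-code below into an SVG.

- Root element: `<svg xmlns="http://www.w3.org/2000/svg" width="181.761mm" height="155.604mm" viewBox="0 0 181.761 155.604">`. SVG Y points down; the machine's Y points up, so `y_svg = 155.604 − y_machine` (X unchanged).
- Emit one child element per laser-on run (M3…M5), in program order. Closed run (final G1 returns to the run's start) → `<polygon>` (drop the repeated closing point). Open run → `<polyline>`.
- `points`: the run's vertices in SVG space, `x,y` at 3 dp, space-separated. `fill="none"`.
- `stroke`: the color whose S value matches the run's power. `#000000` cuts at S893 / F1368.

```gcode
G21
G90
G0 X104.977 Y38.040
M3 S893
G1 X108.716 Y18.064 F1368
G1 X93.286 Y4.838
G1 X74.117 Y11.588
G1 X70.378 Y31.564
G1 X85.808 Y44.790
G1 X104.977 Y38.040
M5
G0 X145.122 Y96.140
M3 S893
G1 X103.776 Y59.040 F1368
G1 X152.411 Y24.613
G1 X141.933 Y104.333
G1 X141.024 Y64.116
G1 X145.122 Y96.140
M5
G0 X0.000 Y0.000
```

<svg xmlns="http://www.w3.org/2000/svg" width="181.761mm" height="155.604mm" viewBox="0 0 181.761 155.604">
  <polygon points="104.977,117.564 108.716,137.540 93.286,150.766 74.117,144.016 70.378,124.040 85.808,110.814" fill="none" stroke="#000000"/>
  <polygon points="145.122,59.464 103.776,96.564 152.411,130.991 141.933,51.271 141.024,91.488" fill="none" stroke="#000000"/>
</svg>

y_svg = 155.604 − y_m. Every run uses S893, so all elements get stroke `#000000` (cut).

[1] closed run; points: 104.977,117.564 108.716,137.540 93.286,150.766 74.117,144.016 70.378,124.040 85.808,110.814

[2] closed run; points: 145.122,59.464 103.776,96.564 152.411,130.991 141.933,51.271 141.024,91.488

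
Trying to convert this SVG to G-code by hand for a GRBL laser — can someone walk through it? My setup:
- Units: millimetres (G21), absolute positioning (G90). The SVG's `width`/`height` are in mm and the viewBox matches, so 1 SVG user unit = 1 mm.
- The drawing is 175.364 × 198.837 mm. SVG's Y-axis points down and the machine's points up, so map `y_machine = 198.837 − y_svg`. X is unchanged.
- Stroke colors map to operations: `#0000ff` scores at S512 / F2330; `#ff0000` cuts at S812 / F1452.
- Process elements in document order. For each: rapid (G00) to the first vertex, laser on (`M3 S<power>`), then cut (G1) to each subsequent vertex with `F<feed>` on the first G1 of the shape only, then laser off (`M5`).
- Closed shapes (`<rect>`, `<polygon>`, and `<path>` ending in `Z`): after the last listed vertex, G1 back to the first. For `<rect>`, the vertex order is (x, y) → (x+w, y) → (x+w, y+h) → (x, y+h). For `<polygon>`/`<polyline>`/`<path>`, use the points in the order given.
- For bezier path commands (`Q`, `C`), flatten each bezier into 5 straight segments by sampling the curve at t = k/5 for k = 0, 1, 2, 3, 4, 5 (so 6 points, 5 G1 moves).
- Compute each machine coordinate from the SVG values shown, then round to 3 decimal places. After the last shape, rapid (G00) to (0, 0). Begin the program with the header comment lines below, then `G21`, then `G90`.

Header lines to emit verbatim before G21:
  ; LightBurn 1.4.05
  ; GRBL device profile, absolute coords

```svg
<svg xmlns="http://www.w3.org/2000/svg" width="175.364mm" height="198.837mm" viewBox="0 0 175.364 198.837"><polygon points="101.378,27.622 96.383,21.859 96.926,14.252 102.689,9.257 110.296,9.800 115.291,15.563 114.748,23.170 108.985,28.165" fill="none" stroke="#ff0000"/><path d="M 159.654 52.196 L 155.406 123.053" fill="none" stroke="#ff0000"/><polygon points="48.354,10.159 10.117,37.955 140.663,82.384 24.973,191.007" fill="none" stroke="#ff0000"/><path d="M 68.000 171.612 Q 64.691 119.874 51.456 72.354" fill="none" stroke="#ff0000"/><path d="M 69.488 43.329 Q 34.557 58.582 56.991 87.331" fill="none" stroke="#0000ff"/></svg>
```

; LightBurn 1.4.05
; GRBL device profile, absolute coords
G21
G90
G00 X101.378 Y171.215
M3 S812
G1 X96.383 Y176.978 F1452
G1 X96.926 Y184.585
G1 X102.689 Y189.580
G1 X110.296 Y189.037
G1 X115.291 Y183.274
G1 X114.748 Y175.667
G1 X108.985 Y170.672
G1 X101.378 Y171.215
M5
G00 X159.654 Y146.641
M3 S812
G1 X155.406 Y75.784 F1452
M5
G00 X48.354 Y188.678
M3 S812
G1 X10.117 Y160.882 F1452
G1 X140.663 Y116.453
G1 X24.973 Y7.830
G1 X48.354 Y188.678
M5
G00 X68.000 Y27.225
M3 S812
G1 X66.279 Y47.751 F1452
G1 X63.765 Y67.941
G1 X60.456 Y87.792
G1 X56.353 Y107.306
G1 X51.456 Y126.483
M5
G00 X69.488 Y155.508
M3 S512
G1 X57.810 Y148.867 F2330
G1 X50.722 Y141.146
G1 X48.222 Y132.346
G1 X50.312 Y122.466
G1 X56.991 Y111.506
M5
G00 X0.000 Y0.000

Since the viewBox matches the mm dimensions, user units are millimetres directly. The only transform is the Y-flip y_m = 198.837 − y_svg.

Shape 1 is a regular polygon drawn with `<polygon>`. Its stroke #ff0000 means cut at S812, F1452. After flipping Y the toolpath is (101.378,171.215) → (96.383,176.978) → (96.926,184.585) → (102.689,189.580) → (110.296,189.037) → (115.291,183.274) → (114.748,175.667) → (108.985,170.672) → (101.378,171.215), returning to the start.

Shape 2 is a line segment drawn with `<path>`. Its stroke #ff0000 means cut at S812, F1452. After flipping Y the toolpath is (159.654,146.641) → (155.406,75.784).

Shape 3 is a closed polygon drawn with `<polygon>`. Its stroke #ff0000 means cut at S812, F1452. After flipping Y the toolpath is (48.354,188.678) → (10.117,160.882) → (140.663,116.453) → (24.973,7.830) → (48.354,188.678), returning to the start.

Shape 4 is a quadratic bezier drawn with `<path>`. Its stroke #ff0000 means cut at S812, F1452. After flipping Y the toolpath is (68.000,27.225) → (66.279,47.751) → (63.765,67.941) → (60.456,87.792) → (56.353,107.306) → (51.456,126.483).

Shape 5 is a quadratic bezier drawn with `<path>`. Its stroke #0000ff means score at S512, F2330. After flipping Y the toolpath is (69.488,155.508) → (57.810,148.867) → (50.722,141.146) → (48.222,132.346) → (50.312,122.466) → (56.991,111.506).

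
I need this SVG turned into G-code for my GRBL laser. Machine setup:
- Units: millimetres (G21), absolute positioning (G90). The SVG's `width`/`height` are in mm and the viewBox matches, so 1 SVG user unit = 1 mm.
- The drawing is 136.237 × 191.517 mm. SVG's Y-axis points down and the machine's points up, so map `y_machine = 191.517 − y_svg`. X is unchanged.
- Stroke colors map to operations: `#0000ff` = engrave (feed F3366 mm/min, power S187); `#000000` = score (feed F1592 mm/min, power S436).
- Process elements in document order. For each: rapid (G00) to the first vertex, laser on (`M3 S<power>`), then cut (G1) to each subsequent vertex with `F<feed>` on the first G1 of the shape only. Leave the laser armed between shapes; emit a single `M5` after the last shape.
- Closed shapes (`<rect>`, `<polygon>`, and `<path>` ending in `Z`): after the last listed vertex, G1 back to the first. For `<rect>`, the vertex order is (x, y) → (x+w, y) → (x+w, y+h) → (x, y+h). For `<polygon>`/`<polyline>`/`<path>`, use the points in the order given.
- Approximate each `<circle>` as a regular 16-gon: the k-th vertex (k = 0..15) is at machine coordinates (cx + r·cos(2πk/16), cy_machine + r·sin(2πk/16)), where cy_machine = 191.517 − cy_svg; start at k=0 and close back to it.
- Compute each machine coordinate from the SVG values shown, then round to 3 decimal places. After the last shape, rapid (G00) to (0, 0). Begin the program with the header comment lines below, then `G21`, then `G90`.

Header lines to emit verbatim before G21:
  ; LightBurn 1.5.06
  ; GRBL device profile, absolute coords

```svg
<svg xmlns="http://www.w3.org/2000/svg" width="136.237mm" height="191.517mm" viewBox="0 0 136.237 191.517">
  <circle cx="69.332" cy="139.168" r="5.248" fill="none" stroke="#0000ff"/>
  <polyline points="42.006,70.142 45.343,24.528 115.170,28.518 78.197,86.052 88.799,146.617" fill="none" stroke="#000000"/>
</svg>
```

; LightBurn 1.5.06
; GRBL device profile, absolute coords
G21
G90
G00 X74.580 Y52.349
M3 S187
G1 X74.181 Y54.357 F3366
G1 X73.043 Y56.060
G1 X71.340 Y57.198
G1 X69.332 Y57.597
G1 X67.324 Y57.198
G1 X65.621 Y56.060
G1 X64.483 Y54.357
G1 X64.084 Y52.349
G1 X64.483 Y50.341
G1 X65.621 Y48.638
G1 X67.324 Y47.500
G1 X69.332 Y47.101
G1 X71.340 Y47.500
G1 X73.043 Y48.638
G1 X74.181 Y50.341
G1 X74.580 Y52.349
G00 X42.006 Y121.375
M3 S436
G1 X45.343 Y166.989 F1592
G1 X115.170 Y162.999
G1 X78.197 Y105.465
G1 X88.799 Y44.900
M5
G00 X0.000 Y0.000

1 u = 1 mm; y_m = 191.517 − y.

[1] `<circle>` circle, #0000ff→engrave S187 F3366: (74.580,52.349) → (74.181,54.357) → (73.043,56.060) → (71.340,57.198) → (69.332,57.597) → (67.324,57.198) → (65.621,56.060) → (64.483,54.357) → (64.084,52.349) → (64.483,50.341) → (65.621,48.638) → (67.324,47.500) → (69.332,47.101) → (71.340,47.500) → (73.043,48.638) → (74.181,50.341) → (74.580,52.349) (closed)

[2] `<polyline>` open polyline, #000000→score S436 F1592: (42.006,121.375) → (45.343,166.989) → (115.170,162.999) → (78.197,105.465) → (88.799,44.900)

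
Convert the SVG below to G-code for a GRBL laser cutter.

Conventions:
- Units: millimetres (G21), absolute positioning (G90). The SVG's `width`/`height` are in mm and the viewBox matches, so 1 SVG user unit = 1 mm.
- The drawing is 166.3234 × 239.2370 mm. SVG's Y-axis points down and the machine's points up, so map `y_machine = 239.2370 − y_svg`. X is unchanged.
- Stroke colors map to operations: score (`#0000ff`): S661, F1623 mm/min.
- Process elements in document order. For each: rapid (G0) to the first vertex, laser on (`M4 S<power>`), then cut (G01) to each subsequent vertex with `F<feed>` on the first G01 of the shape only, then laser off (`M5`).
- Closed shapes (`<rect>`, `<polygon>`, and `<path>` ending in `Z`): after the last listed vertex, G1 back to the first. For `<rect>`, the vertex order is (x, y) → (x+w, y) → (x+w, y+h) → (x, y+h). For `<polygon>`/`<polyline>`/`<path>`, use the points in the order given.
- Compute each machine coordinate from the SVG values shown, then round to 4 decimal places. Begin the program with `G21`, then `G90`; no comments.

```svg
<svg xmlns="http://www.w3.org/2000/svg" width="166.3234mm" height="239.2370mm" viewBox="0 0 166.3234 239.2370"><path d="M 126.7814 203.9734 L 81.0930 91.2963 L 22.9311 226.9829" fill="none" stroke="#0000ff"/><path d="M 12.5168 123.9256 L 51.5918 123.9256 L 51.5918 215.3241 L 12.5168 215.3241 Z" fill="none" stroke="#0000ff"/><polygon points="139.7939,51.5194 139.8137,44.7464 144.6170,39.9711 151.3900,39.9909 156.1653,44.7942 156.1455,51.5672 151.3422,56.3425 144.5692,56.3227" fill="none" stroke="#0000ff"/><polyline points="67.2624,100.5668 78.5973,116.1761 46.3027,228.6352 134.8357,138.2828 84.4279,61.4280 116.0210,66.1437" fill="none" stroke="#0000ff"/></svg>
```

Since the viewBox matches the mm dimensions, user units are millimetres directly. The only transform is the Y-flip y_m = 239.2370 − y_svg.

Shape 1 is a open polyline drawn with `<path>`. Its stroke #0000ff means score at S661, F1623. After flipping Y the toolpath is (126.7814,35.2636) → (81.0930,147.9407) → (22.9311,12.2541).

Shape 2 is a rectangle drawn with `<path>`. Its stroke #0000ff means score at S661, F1623. After flipping Y the toolpath is (12.5168,115.3114) → (51.5918,115.3114) → (51.5918,23.9129) → (12.5168,23.9129) → (12.5168,115.3114), returning to the start.

Shape 3 is a regular polygon drawn with `<polygon>`. Its stroke #0000ff means score at S661, F1623. After flipping Y the toolpath is (139.7939,187.7176) → (139.8137,194.4906) → (144.6170,199.2659) → (151.3900,199.2461) → (156.1653,194.4428) → (156.1455,187.6698) → (151.3422,182.8945) → (144.5692,182.9143) → (139.7939,187.7176), returning to the start.

Shape 4 is a open polyline drawn with `<polyline>`. Its stroke #0000ff means score at S661, F1623. After flipping Y the toolpath is (67.2624,138.6702) → (78.5973,123.0609) → (46.3027,10.6018) → (134.8357,100.9542) → (84.4279,177.8090) → (116.0210,173.0933).

G21
G90
G0 X126.7814 Y35.2636
M4 S661
G01 X81.0930 Y147.9407 F1623
G01 X22.9311 Y12.2541
M5
G0 X12.5168 Y115.3114
M4 S661
G01 X51.5918 Y115.3114 F1623
G01 X51.5918 Y23.9129
G01 X12.5168 Y23.9129
G01 X12.5168 Y115.3114
M5
G0 X139.7939 Y187.7176
M4 S661
G01 X139.8137 Y194.4906 F1623
G01 X144.6170 Y199.2659
G01 X151.3900 Y199.2461
G01 X156.1653 Y194.4428
G01 X156.1455 Y187.6698
G01 X151.3422 Y182.8945
G01 X144.5692 Y182.9143
G01 X139.7939 Y187.7176
M5
G0 X67.2624 Y138.6702
M4 S661
G01 X78.5973 Y123.0609 F1623
G01 X46.3027 Y10.6018
G01 X134.8357 Y100.9542
G01 X84.4279 Y177.8090
G01 X116.0210 Y173.0933
M5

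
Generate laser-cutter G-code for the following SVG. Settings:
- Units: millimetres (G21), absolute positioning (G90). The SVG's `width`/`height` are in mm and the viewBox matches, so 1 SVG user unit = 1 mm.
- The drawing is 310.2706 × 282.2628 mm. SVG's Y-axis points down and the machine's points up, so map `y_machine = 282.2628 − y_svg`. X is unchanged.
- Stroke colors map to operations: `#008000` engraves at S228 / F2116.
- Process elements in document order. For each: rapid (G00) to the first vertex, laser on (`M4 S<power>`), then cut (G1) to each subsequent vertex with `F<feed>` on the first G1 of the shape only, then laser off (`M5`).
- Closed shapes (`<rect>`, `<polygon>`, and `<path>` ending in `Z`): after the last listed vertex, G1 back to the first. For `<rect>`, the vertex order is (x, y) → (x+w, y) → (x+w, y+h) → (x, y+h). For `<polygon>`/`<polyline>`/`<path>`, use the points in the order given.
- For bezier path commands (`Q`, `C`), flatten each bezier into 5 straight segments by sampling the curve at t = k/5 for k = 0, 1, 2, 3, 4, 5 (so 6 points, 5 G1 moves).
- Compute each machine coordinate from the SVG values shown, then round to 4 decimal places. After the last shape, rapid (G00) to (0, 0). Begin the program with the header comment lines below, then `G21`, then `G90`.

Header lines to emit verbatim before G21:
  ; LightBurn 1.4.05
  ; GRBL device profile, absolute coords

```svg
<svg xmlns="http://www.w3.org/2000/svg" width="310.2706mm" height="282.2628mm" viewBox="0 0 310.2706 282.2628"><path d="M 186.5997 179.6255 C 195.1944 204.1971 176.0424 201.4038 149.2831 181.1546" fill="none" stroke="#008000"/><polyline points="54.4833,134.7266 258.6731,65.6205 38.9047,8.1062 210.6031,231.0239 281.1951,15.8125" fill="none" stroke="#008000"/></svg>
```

; LightBurn 1.4.05
; GRBL device profile, absolute coords
G21
G90
G00 X186.5997 Y102.6373
M4 S228
G1 X188.5880 Y91.0989 F2116
G1 X184.8838 Y85.6524
G1 X176.4538 Y85.8222
G1 X164.2647 Y91.1327
G1 X149.2831 Y101.1082
M5
G00 X54.4833 Y147.5362
M4 S228
G1 X258.6731 Y216.6423 F2116
G1 X38.9047 Y274.1566
G1 X210.6031 Y51.2389
G1 X281.1951 Y266.4503
M5
G00 X0.0000 Y0.0000

Since the viewBox matches the mm dimensions, user units are millimetres directly. The only transform is the Y-flip y_m = 282.2628 − y_svg.

Shape 1 is a cubic bezier drawn with `<path>`. Its stroke #008000 means engrave at S228, F2116. After flipping Y the toolpath is (186.5997,102.6373) → (188.5880,91.0989) → (184.8838,85.6524) → (176.4538,85.8222) → (164.2647,91.1327) → (149.2831,101.1082).

Shape 2 is a open polyline drawn with `<polyline>`. Its stroke #008000 means engrave at S228, F2116. After flipping Y the toolpath is (54.4833,147.5362) → (258.6731,216.6423) → (38.9047,274.1566) → (210.6031,51.2389) → (281.1951,266.4503).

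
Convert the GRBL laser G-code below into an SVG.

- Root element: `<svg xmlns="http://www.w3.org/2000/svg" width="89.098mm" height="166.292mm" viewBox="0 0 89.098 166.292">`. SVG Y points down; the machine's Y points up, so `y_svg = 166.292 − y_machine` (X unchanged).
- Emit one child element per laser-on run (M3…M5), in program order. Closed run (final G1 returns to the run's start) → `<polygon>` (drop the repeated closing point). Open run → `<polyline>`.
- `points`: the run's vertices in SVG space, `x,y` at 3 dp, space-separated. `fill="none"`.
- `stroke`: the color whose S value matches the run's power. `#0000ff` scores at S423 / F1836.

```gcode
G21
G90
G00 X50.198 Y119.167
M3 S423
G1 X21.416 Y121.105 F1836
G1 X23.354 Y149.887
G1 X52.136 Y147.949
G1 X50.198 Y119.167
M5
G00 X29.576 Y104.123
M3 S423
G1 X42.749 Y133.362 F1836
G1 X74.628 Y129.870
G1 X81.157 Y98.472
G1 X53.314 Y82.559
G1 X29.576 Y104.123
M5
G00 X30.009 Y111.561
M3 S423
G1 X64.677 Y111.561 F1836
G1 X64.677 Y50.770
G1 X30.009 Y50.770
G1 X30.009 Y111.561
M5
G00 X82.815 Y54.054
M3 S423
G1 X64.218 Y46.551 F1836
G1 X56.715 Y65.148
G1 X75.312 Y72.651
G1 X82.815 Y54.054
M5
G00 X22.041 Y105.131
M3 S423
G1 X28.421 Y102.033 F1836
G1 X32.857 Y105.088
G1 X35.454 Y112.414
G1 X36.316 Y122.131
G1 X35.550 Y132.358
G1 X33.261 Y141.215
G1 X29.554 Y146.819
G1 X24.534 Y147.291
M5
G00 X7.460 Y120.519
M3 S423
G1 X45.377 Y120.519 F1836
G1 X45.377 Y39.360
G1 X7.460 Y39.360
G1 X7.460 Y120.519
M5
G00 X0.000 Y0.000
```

Machine Y-up, SVG Y-down with viewBox height 166.292, so y_svg = 166.292 − y_machine; X carries over. Every run uses S423, so all elements get stroke `#0000ff` (score).

Run 1: The run returns to its start, so emit a `<polygon>` with points (Y-flipped): 50.198,47.125 21.416,45.187 23.354,16.405 52.136,18.343.

Run 2: The run returns to its start, so emit a `<polygon>` with points (Y-flipped): 29.576,62.169 42.749,32.930 74.628,36.422 81.157,67.820 53.314,83.733.

Run 3: The run returns to its start, so emit a `<polygon>` with points (Y-flipped): 30.009,54.731 64.677,54.731 64.677,115.522 30.009,115.522.

Run 4: The run returns to its start, so emit a `<polygon>` with points (Y-flipped): 82.815,112.238 64.218,119.741 56.715,101.144 75.312,93.641.

Run 5: The run is open, so emit a `<polyline>` with points (Y-flipped): 22.041,61.161 28.421,64.259 32.857,61.204 35.454,53.878 36.316,44.161 35.550,33.934 33.261,25.077 29.554,19.473 24.534,19.001.

Run 6: The run returns to its start, so emit a `<polygon>` with points (Y-flipped): 7.460,45.773 45.377,45.773 45.377,126.932 7.460,126.932.

<svg xmlns="http://www.w3.org/2000/svg" width="89.098mm" height="166.292mm" viewBox="0 0 89.098 166.292">
  <polygon points="50.198,47.125 21.416,45.187 23.354,16.405 52.136,18.343" fill="none" stroke="#0000ff"/>
  <polygon points="29.576,62.169 42.749,32.930 74.628,36.422 81.157,67.820 53.314,83.733" fill="none" stroke="#0000ff"/>
  <polygon points="30.009,54.731 64.677,54.731 64.677,115.522 30.009,115.522" fill="none" stroke="#0000ff"/>
  <polygon points="82.815,112.238 64.218,119.741 56.715,101.144 75.312,93.641" fill="none" stroke="#0000ff"/>
  <polyline points="22.041,61.161 28.421,64.259 32.857,61.204 35.454,53.878 36.316,44.161 35.550,33.934 33.261,25.077 29.554,19.473 24.534,19.001" fill="none" stroke="#0000ff"/>
  <polygon points="7.460,45.773 45.377,45.773 45.377,126.932 7.460,126.932" fill="none" stroke="#0000ff"/>
</svg>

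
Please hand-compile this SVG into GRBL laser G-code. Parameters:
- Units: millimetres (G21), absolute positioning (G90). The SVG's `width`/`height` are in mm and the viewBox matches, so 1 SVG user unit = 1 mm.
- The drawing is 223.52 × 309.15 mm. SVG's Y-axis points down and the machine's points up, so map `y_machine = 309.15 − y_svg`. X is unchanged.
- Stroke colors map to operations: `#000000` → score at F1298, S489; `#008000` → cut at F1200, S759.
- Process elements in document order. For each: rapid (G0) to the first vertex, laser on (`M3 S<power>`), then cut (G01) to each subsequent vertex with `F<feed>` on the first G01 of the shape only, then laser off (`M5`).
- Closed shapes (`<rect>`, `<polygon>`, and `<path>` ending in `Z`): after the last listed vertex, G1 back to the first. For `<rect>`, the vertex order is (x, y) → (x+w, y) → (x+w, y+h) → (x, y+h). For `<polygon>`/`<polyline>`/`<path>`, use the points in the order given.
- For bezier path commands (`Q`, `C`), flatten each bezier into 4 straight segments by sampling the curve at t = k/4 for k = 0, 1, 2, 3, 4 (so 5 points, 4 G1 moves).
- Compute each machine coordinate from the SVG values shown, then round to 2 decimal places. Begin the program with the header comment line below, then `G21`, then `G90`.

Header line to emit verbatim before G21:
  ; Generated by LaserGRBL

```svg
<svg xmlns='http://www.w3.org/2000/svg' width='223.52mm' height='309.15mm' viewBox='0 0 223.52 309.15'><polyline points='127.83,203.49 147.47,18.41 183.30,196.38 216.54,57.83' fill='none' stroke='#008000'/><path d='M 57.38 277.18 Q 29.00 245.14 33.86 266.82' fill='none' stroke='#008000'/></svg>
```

Since the viewBox matches the mm dimensions, user units are millimetres directly. The only transform is the Y-flip y_m = 309.15 − y_svg.

Shape 1 is a open polyline drawn with `<polyline>`. Its stroke #008000 means cut at S759, F1200. After flipping Y the toolpath is (127.83,105.66) → (147.47,290.74) → (183.30,112.77) → (216.54,251.32).

Shape 2 is a quadratic bezier drawn with `<path>`. Its stroke #008000 means cut at S759, F1200. After flipping Y the toolpath is (57.38,31.97) → (45.27,44.63) → (37.31,50.58) → (33.51,49.81) → (33.86,42.33).

; Generated by LaserGRBL
G21
G90
G0 X127.83 Y105.66
M3 S759
G01 X147.47 Y290.74 F1200
G01 X183.30 Y112.77
G01 X216.54 Y251.32
M5
G0 X57.38 Y31.97
M3 S759
G01 X45.27 Y44.63 F1200
G01 X37.31 Y50.58
G01 X33.51 Y49.81
G01 X33.86 Y42.33
M5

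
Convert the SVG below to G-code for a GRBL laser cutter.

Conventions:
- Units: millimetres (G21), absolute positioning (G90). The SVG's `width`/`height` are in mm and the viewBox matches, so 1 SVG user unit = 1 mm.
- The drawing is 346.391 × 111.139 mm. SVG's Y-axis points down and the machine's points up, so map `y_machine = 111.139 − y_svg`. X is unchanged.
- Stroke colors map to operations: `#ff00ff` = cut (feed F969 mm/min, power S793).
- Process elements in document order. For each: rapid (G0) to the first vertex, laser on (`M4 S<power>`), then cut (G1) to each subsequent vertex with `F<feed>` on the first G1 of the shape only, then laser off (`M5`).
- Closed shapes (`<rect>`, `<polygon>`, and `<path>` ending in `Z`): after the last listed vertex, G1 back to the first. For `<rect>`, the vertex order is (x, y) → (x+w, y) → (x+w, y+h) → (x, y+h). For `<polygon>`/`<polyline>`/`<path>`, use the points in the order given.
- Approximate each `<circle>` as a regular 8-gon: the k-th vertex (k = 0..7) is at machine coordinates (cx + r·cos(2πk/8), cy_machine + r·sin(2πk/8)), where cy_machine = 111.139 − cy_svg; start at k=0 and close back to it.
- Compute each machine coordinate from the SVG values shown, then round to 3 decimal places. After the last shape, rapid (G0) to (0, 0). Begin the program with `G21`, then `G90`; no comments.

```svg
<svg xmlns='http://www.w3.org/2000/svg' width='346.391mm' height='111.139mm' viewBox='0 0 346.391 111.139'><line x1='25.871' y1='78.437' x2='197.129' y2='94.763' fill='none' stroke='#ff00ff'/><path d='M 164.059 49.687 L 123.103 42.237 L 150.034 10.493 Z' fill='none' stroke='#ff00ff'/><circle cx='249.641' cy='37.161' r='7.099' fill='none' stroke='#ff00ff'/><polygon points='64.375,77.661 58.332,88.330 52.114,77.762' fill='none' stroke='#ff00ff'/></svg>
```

Since the viewBox matches the mm dimensions, user units are millimetres directly. The only transform is the Y-flip y_m = 111.139 − y_svg.

Shape 1 is a line segment drawn with `<line>`. Its stroke #ff00ff means cut at S793, F969. After flipping Y the toolpath is (25.871,32.702) → (197.129,16.376).

Shape 2 is a regular polygon drawn with `<path>`. Its stroke #ff00ff means cut at S793, F969. After flipping Y the toolpath is (164.059,61.452) → (123.103,68.902) → (150.034,100.646) → (164.059,61.452), returning to the start.

Shape 3 is a circle drawn with `<circle>`. Its stroke #ff00ff means cut at S793, F969. After flipping Y the toolpath is (256.740,73.978) → (254.661,78.998) → (249.641,81.077) → (244.621,78.998) → (242.542,73.978) → (244.621,68.958) → (249.641,66.879) → (254.661,68.958) → (256.740,73.978), returning to the start.

Shape 4 is a regular polygon drawn with `<polygon>`. Its stroke #ff00ff means cut at S793, F969. After flipping Y the toolpath is (64.375,33.478) → (58.332,22.809) → (52.114,33.377) → (64.375,33.478), returning to the start.

G21
G90
G0 X25.871 Y32.702
M4 S793
G1 X197.129 Y16.376 F969
M5
G0 X164.059 Y61.452
M4 S793
G1 X123.103 Y68.902 F969
G1 X150.034 Y100.646
G1 X164.059 Y61.452
M5
G0 X256.740 Y73.978
M4 S793
G1 X254.661 Y78.998 F969
G1 X249.641 Y81.077
G1 X244.621 Y78.998
G1 X242.542 Y73.978
G1 X244.621 Y68.958
G1 X249.641 Y66.879
G1 X254.661 Y68.958
G1 X256.740 Y73.978
M5
G0 X64.375 Y33.478
M4 S793
G1 X58.332 Y22.809 F969
G1 X52.114 Y33.377
G1 X64.375 Y33.478
M5
G0 X0.000 Y0.000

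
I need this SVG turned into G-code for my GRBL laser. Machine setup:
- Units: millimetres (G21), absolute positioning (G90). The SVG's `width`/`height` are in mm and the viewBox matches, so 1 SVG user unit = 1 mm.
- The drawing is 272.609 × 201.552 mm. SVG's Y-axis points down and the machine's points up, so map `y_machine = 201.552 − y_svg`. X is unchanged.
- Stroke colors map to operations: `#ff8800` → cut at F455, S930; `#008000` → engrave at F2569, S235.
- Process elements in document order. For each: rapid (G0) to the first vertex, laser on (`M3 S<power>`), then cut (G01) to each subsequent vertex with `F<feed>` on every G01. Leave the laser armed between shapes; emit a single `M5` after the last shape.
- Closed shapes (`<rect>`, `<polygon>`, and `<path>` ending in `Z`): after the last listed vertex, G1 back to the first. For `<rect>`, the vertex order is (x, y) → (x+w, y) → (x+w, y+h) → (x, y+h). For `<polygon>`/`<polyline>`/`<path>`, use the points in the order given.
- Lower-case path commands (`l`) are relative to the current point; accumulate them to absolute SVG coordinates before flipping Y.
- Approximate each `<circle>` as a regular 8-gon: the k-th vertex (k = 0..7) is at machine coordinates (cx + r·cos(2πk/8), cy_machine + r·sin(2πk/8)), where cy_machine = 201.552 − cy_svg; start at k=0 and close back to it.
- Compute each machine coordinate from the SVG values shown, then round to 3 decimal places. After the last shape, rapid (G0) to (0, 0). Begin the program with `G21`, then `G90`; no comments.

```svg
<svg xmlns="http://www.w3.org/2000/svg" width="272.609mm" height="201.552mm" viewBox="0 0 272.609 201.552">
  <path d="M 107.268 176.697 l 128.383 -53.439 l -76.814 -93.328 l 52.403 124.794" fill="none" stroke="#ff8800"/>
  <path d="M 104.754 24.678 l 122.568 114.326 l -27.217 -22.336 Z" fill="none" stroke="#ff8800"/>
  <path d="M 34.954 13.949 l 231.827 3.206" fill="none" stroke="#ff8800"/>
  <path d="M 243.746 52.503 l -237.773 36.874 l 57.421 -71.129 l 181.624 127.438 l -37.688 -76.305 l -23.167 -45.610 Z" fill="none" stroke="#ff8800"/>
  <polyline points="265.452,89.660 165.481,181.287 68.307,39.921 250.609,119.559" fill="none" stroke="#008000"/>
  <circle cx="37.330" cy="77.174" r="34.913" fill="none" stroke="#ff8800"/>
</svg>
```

G21
G90
G0 X107.268 Y24.855
M3 S930
G01 X235.651 Y78.294 F455
G01 X158.837 Y171.622 F455
G01 X211.240 Y46.828 F455
G0 X104.754 Y176.874
M3 S930
G01 X227.322 Y62.548 F455
G01 X200.105 Y84.884 F455
G01 X104.754 Y176.874 F455
G0 X34.954 Y187.603
M3 S930
G01 X266.781 Y184.397 F455
G0 X243.746 Y149.049
M3 S930
G01 X5.973 Y112.175 F455
G01 X63.394 Y183.304 F455
G01 X245.018 Y55.866 F455
G01 X207.330 Y132.171 F455
G01 X184.163 Y177.781 F455
G01 X243.746 Y149.049 F455
G0 X265.452 Y111.892
M3 S235
G01 X165.481 Y20.265 F2569
G01 X68.307 Y161.631 F2569
G01 X250.609 Y81.993 F2569
G0 X72.243 Y124.378
M3 S930
G01 X62.017 Y149.065 F455
G01 X37.330 Y159.291 F455
G01 X12.643 Y149.065 F455
G01 X2.417 Y124.378 F455
G01 X12.643 Y99.691 F455
G01 X37.330 Y89.465 F455
G01 X62.017 Y99.691 F455
G01 X72.243 Y124.378 F455
M5
G0 X0.000 Y0.000

viewBox `0 0 272.609 201.552` with mm width/height → 1 unit = 1 mm. Flip: y_m = 201.552 − y_svg.

**Shape 1** — `<path>` open polyline, stroke `#ff8800` → cut (S930, F455). Machine vertices: (107.268,24.855) → (235.651,78.294) → (158.837,171.622) → (211.240,46.828). Open path.

**Shape 2** — `<path>` closed polygon, stroke `#ff8800` → cut (S930, F455). Machine vertices: (104.754,176.874) → (227.322,62.548) → (200.105,84.884) → (104.754,176.874). Closed: final G1 returns to the first vertex.

**Shape 3** — `<path>` line segment, stroke `#ff8800` → cut (S930, F455). Machine vertices: (34.954,187.603) → (266.781,184.397). Open path.

**Shape 4** — `<path>` closed polygon, stroke `#ff8800` → cut (S930, F455). Machine vertices: (243.746,149.049) → (5.973,112.175) → (63.394,183.304) → (245.018,55.866) → (207.330,132.171) → (184.163,177.781) → (243.746,149.049). Closed: final G1 returns to the first vertex.

**Shape 5** — `<polyline>` open polyline, stroke `#008000` → engrave (S235, F2569). Machine vertices: (265.452,111.892) → (165.481,20.265) → (68.307,161.631) → (250.609,81.993). Open path.

**Shape 6** — `<circle>` circle, stroke `#ff8800` → cut (S930, F455). Machine vertices: (72.243,124.378) → (62.017,149.065) → (37.330,159.291) → (12.643,149.065) → (2.417,124.378) → (12.643,99.691) → (37.330,89.465) → (62.017,99.691) → (72.243,124.378). Closed: final G1 returns to the first vertex.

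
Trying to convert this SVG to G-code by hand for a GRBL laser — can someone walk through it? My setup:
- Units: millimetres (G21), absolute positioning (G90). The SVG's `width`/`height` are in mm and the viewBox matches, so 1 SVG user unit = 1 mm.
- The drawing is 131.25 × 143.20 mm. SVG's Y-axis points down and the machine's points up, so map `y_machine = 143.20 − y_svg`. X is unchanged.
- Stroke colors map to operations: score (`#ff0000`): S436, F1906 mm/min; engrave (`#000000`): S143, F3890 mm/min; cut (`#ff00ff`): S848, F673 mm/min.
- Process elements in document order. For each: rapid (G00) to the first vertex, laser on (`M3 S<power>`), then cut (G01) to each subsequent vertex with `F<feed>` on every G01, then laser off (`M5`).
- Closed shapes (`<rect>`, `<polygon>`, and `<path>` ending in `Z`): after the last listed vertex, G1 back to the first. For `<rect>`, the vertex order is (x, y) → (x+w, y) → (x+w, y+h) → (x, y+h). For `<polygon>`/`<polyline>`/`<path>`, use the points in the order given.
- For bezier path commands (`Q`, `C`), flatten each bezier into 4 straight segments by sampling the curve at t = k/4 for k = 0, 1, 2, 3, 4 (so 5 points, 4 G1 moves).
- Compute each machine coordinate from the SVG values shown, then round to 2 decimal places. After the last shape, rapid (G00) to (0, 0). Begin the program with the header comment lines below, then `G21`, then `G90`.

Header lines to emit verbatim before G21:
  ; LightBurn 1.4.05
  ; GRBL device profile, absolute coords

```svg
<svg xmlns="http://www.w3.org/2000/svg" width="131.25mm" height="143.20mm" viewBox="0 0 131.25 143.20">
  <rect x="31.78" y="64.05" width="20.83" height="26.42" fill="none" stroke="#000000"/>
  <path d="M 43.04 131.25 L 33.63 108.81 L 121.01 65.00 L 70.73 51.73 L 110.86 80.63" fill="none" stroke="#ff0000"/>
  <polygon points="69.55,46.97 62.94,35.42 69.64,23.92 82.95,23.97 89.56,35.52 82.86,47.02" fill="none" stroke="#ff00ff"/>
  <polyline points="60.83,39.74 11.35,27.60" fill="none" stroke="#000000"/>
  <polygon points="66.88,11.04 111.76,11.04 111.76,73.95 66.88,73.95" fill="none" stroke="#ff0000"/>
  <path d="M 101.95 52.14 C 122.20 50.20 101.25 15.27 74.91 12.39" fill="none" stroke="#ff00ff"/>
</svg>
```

Since the viewBox matches the mm dimensions, user units are millimetres directly. The only transform is the Y-flip y_m = 143.20 − y_svg.

Shape 1 is a rectangle drawn with `<rect>`. Its stroke #000000 means engrave at S143, F3890. After flipping Y the toolpath is (31.78,79.15) → (52.61,79.15) → (52.61,52.73) → (31.78,52.73) → (31.78,79.15), returning to the start.

Shape 2 is a open polyline drawn with `<path>`. Its stroke #ff0000 means score at S436, F1906. After flipping Y the toolpath is (43.04,11.95) → (33.63,34.39) → (121.01,78.20) → (70.73,91.47) → (110.86,62.57).

Shape 3 is a regular polygon drawn with `<polygon>`. Its stroke #ff00ff means cut at S848, F673. After flipping Y the toolpath is (69.55,96.23) → (62.94,107.78) → (69.64,119.28) → (82.95,119.23) → (89.56,107.68) → (82.86,96.18) → (69.55,96.23), returning to the start.

Shape 4 is a line segment drawn with `<polyline>`. Its stroke #000000 means engrave at S143, F3890. After flipping Y the toolpath is (60.83,103.46) → (11.35,115.60).

Shape 5 is a rectangle drawn with `<polygon>`. Its stroke #ff0000 means score at S436, F1906. After flipping Y the toolpath is (66.88,132.16) → (111.76,132.16) → (111.76,69.25) → (66.88,69.25) → (66.88,132.16), returning to the start.

Shape 6 is a cubic bezier drawn with `<path>`. Its stroke #ff00ff means cut at S848, F673. After flipping Y the toolpath is (101.95,91.06) → (109.97,97.68) → (105.90,110.58) → (93.09,123.66) → (74.91,130.81).

; LightBurn 1.4.05
; GRBL device profile, absolute coords
G21
G90
G00 X31.78 Y79.15
M3 S143
G01 X52.61 Y79.15 F3890
G01 X52.61 Y52.73 F3890
G01 X31.78 Y52.73 F3890
G01 X31.78 Y79.15 F3890
M5
G00 X43.04 Y11.95
M3 S436
G01 X33.63 Y34.39 F1906
G01 X121.01 Y78.20 F1906
G01 X70.73 Y91.47 F1906
G01 X110.86 Y62.57 F1906
M5
G00 X69.55 Y96.23
M3 S848
G01 X62.94 Y107.78 F673
G01 X69.64 Y119.28 F673
G01 X82.95 Y119.23 F673
G01 X89.56 Y107.68 F673
G01 X82.86 Y96.18 F673
G01 X69.55 Y96.23 F673
M5
G00 X60.83 Y103.46
M3 S143
G01 X11.35 Y115.60 F3890
M5
G00 X66.88 Y132.16
M3 S436
G01 X111.76 Y132.16 F1906
G01 X111.76 Y69.25 F1906
G01 X66.88 Y69.25 F1906
G01 X66.88 Y132.16 F1906
M5
G00 X101.95 Y91.06
M3 S848
G01 X109.97 Y97.68 F673
G01 X105.90 Y110.58 F673
G01 X93.09 Y123.66 F673
G01 X74.91 Y130.81 F673
M5
G00 X0.00 Y0.00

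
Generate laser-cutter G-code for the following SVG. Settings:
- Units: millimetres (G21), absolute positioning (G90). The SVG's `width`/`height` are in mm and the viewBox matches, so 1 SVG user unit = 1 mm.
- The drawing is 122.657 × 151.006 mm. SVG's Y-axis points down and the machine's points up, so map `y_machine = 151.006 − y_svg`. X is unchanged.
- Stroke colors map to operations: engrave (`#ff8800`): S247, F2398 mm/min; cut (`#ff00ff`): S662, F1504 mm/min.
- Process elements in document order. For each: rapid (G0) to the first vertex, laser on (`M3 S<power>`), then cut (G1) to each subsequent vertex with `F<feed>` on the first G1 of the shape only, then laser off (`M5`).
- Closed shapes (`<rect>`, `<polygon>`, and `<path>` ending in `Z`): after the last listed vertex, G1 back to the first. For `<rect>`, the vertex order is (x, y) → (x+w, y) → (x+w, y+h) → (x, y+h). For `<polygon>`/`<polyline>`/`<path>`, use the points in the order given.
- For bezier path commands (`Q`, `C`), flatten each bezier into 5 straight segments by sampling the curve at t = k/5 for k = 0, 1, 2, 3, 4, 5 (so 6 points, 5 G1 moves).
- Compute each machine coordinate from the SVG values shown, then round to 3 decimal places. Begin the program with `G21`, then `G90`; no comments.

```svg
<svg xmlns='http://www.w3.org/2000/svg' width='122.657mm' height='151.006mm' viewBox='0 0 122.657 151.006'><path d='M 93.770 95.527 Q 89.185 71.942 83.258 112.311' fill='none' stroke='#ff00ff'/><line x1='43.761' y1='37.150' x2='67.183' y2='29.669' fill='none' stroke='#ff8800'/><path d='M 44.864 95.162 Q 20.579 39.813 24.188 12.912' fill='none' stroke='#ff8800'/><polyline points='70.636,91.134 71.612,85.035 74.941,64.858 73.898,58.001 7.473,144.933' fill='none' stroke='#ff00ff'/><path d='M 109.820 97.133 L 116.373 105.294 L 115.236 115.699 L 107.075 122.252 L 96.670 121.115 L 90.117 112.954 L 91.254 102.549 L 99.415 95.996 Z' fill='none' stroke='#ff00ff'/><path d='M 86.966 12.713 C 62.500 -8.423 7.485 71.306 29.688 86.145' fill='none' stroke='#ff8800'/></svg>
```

1 u = 1 mm; y_m = 151.006 − y.

[1] `<path>` quadratic bezier, #ff00ff→cut S662 F1504: (93.770,55.479) → (91.882,62.355) → (89.887,64.114) → (87.785,60.758) → (85.575,52.284) → (83.258,38.695)

[2] `<line>` line segment, #ff8800→engrave S247 F2398: (43.761,113.856) → (67.183,121.337)

[3] `<path>` quadratic bezier, #ff8800→engrave S247 F2398: (44.864,55.844) → (36.266,76.846) → (29.899,95.572) → (25.764,112.022) → (23.860,126.196) → (24.188,138.094)

[4] `<polyline>` open polyline, #ff00ff→cut S662 F1504: (70.636,59.872) → (71.612,65.971) → (74.941,86.148) → (73.898,93.005) → (7.473,6.073)

[5] `<path>` regular polygon, #ff00ff→cut S662 F1504: (109.820,53.873) → (116.373,45.712) → (115.236,35.307) → (107.075,28.754) → (96.670,29.891) → (90.117,38.052) → (91.254,48.457) → (99.415,55.010) → (109.820,53.873) (closed)

[6] `<path>` cubic bezier, #ff8800→engrave S247 F2398: (86.966,138.293) → (69.483,140.197) → (49.840,125.849) → (33.212,103.207) → (24.770,80.225) → (29.688,64.861)

G21
G90
G0 X93.770 Y55.479
M3 S662
G1 X91.882 Y62.355 F1504
G1 X89.887 Y64.114
G1 X87.785 Y60.758
G1 X85.575 Y52.284
G1 X83.258 Y38.695
M5
G0 X43.761 Y113.856
M3 S247
G1 X67.183 Y121.337 F2398
M5
G0 X44.864 Y55.844
M3 S247
G1 X36.266 Y76.846 F2398
G1 X29.899 Y95.572
G1 X25.764 Y112.022
G1 X23.860 Y126.196
G1 X24.188 Y138.094
M5
G0 X70.636 Y59.872
M3 S662
G1 X71.612 Y65.971 F1504
G1 X74.941 Y86.148
G1 X73.898 Y93.005
G1 X7.473 Y6.073
M5
G0 X109.820 Y53.873
M3 S662
G1 X116.373 Y45.712 F1504
G1 X115.236 Y35.307
G1 X107.075 Y28.754
G1 X96.670 Y29.891
G1 X90.117 Y38.052
G1 X91.254 Y48.457
G1 X99.415 Y55.010
G1 X109.820 Y53.873
M5
G0 X86.966 Y138.293
M3 S247
G1 X69.483 Y140.197 F2398
G1 X49.840 Y125.849
G1 X33.212 Y103.207
G1 X24.770 Y80.225
G1 X29.688 Y64.861
M5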